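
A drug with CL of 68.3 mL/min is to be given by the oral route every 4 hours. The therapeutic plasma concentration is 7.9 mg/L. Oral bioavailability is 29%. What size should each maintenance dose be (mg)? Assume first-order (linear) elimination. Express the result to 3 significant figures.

CL = 68.3 mL/min × 60/1000 = 4.098 L/h
D = CL × Css × τ / F = 4.098 × 7.9 × 4 / 0.29 = 446.5 mg

447 mg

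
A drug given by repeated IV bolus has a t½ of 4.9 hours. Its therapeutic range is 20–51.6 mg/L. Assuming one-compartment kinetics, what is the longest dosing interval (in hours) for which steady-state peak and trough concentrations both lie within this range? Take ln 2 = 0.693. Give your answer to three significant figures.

k = 0.693 / t½ = 0.693 / 4.9 = 0.1414 h⁻¹
Between IV bolus doses, concentration decays as C = C₀·e^(−kτ), so C_peak/C_trough = e^(kτ).
τ_max = ln(C_peak/C_trough) / k = ln(51.6/20) / 0.1414 = 0.9478 / 0.1414 = 6.703 h

6.70 h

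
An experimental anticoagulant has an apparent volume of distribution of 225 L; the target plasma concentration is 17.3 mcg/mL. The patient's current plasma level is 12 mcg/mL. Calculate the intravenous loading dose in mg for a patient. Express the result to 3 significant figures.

Concentration deficit ΔC = 17.3 − 12 = 5.300 mg/L
LD = Vd × ΔC = 225.0 × 5.300 = 1193 mg

1190 mg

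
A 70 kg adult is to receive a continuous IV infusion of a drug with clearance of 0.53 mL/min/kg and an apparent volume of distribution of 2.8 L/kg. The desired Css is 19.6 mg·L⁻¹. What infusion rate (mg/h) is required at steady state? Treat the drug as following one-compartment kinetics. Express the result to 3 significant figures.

CL = 0.53 mL/min/kg × 70 kg = 37.10 mL/min = 37.10 × 60/1000 = 2.226 L/h
R₀ = 2.226 × 19.6 = 43.63 mg/h

43.6 mg/h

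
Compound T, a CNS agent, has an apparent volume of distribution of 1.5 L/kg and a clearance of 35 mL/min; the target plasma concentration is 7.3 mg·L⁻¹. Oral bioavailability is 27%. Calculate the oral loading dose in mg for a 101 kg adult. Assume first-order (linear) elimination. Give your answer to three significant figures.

Vd(total) = 101 kg × 1.5 L/kg = 151.5 L
LD = Vd × C / F = 151.5 × 7.300 / 0.27 = 4096 mg

4100 mg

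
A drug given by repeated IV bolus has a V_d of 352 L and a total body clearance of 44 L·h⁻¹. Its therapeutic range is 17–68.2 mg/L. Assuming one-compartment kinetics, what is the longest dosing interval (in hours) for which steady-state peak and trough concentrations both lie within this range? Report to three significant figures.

k = CL / Vd = 44.00 / 352.0 = 0.1250 h⁻¹
Between IV bolus doses, concentration decays as C = C₀·e^(−kτ), so C_peak/C_trough = e^(kτ).
τ_max = ln(C_peak/C_trough) / k = ln(68.2/17) / 0.1250 = 1.389 / 0.1250 = 11.11 h

11.1 h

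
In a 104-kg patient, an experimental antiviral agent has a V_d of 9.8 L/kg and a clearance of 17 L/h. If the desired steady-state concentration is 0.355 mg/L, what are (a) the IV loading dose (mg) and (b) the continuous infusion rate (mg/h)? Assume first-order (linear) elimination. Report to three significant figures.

(a) 362 mg; (b) 6.04 mg/h

Total Vd = 9.8 × 104 = 1019 L
Loading: fill Vd to C_target → 1019 L × 0.355 mg/L = 361.7 mg
Maintenance infusion rate = CL × Css = 17.00 × 0.355 = 6.035 mg/h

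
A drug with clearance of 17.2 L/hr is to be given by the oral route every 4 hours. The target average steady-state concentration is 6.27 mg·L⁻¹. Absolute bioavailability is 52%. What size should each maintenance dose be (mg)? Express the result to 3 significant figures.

D = CL × Css × τ / F = 17.20 × 6.27 × 4 / 0.52 = 829.6 mg

830 mg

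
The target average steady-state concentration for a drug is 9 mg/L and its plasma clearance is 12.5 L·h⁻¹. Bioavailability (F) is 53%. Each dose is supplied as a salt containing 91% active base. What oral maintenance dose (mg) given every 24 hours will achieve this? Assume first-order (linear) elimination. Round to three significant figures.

5600 mg

D = CL × Css × τ / F / S = 12.50 × 9 × 24 / 0.53 / 0.91 = 5598 mg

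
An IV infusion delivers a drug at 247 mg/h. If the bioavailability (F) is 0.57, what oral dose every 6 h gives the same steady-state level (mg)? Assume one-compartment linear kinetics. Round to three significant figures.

2600 mg

To maintain the same Css, the systemic dosing rate must be unchanged: F·D/τ = infusion rate.
D = rate × τ / F = 247 × 6 / 0.57 = 2600 mg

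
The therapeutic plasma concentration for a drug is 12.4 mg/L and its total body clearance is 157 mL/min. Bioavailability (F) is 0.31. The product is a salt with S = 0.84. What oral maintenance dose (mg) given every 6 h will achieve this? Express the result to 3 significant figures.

CL = 157 mL/min = 157 × 0.06 = 9.420 L/h
D = CL × Css × τ / F / S = 9.420 × 12.4 × 6 / 0.31 / 0.84 = 2691 mg

2690 mg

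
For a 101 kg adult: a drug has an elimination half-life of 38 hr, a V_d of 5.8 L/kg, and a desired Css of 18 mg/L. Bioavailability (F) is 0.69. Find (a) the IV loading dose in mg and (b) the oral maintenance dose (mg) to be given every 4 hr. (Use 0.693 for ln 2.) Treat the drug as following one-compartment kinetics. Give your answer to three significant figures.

(a) 10500 mg; (b) 1110 mg

Vd = 5.8 L/kg × 101 kg = 585.8 L
LD = Vd × C = 585.8 × 18 = 10540 mg
CL = 0.693 × Vd / t½ = 0.693 × 585.8 / 38 = 10.68 L/h
D = CL × Css × τ / F = 10.68 × 18 × 4 / 0.69 = 1114 mg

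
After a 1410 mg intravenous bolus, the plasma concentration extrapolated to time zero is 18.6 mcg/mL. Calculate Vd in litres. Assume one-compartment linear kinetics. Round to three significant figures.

75.8 L

Immediately after an IV bolus, C₀ = Dose / Vd, so Vd = Dose / C₀.
Vd = 1410 / 18.6 = 75.81 L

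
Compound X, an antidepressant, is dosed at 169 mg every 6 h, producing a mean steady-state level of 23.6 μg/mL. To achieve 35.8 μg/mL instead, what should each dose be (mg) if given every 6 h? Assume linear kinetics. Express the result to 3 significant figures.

256 mg

For first-order elimination, Css ∝ F·D/(CL·τ); F and CL are unchanged, so Css ∝ D/τ.
D₂ = D₁ × (Css,target / Css,current) = 169 × 35.8/23.6 = 256.4 mg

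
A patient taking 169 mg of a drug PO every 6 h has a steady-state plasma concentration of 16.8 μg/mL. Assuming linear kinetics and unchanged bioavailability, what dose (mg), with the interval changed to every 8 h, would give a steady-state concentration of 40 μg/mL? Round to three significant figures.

537 mg

With linear kinetics, Css is proportional to dose rate (D/τ) at fixed clearance.
D₂ = D₁ × (Css,target / Css,current) × (τ₂/τ₁) = 169 × (40/16.8) × (8/6) = 536.5 mg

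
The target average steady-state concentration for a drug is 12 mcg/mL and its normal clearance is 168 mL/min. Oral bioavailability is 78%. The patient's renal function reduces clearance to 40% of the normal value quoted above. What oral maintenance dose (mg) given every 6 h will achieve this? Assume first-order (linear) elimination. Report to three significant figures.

372 mg

Convert clearance: 168 mL/min × 60 min/h ÷ 1000 mL/L = 10.08 L/h
Patient clearance = 0.4 × 10.08 = 4.032 L/h
At steady state, dose per interval replaces the amount cleared in that interval: F·D/τ = CL·Css.
D = CL × Css × τ / F = 4.032 × 12 × 6 / 0.78 = 372.2 mg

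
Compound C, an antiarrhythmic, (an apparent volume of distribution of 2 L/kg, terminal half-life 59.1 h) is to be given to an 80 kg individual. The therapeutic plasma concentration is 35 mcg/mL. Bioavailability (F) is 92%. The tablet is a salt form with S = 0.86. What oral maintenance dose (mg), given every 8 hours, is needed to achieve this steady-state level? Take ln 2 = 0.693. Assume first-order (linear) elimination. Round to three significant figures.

664 mg

Total Vd = 2 × 80 = 160.0 L
k = 0.693/59.1 = 0.01173 h⁻¹, so CL = k·Vd = 0.01173 × 160.0 = 1.877 L/h
D = CL × Css × τ / F / S = 1.877 × 35 × 8 / 0.92 / 0.86 = 664.3 mg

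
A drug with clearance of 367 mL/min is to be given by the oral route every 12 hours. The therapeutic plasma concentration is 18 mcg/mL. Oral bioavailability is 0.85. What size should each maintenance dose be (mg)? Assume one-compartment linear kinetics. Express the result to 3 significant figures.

5600 mg

CL = 367 mL/min = 367 × 0.06 = 22.02 L/h
D = CL × Css × τ / F = 22.02 × 18 × 12 / 0.85 = 5596 mg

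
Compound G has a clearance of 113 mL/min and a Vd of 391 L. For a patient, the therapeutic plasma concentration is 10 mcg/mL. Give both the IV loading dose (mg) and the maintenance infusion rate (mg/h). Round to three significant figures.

(a) 3910 mg; (b) 67.8 mg/h

Loading dose = Vd × C = 391.0 × 10 = 3910 mg
Convert clearance: 113 mL/min × 60 min/h ÷ 1000 mL/L = 6.780 L/h
Maintenance infusion rate = CL × Css = 6.780 × 10 = 67.80 mg/h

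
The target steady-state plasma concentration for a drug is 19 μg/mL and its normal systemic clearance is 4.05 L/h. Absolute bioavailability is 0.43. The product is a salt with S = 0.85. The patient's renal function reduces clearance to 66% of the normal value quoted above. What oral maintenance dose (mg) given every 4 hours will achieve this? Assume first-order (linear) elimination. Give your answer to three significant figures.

556 mg

Patient clearance = 0.66 × 4.050 = 2.673 L/h
At steady state, dose per interval replaces the amount cleared in that interval: F·S·D/τ = CL·Css.
D = CL × Css × τ / F / S = 2.673 × 19 × 4 / 0.43 / 0.85 = 555.8 mg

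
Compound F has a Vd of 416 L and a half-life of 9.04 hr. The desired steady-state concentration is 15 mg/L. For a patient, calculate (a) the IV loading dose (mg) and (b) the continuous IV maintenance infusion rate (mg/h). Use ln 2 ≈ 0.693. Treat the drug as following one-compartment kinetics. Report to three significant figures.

LD = Vd × C = 416.0 × 15 = 6240 mg
CL = 0.693 × Vd / t½ = 0.693 × 416.0 / 9.04 = 31.89 L/h
Infusion rate = CL × Css = 31.89 × 15 = 478.4 mg/h

(a) 6240 mg; (b) 478 mg/h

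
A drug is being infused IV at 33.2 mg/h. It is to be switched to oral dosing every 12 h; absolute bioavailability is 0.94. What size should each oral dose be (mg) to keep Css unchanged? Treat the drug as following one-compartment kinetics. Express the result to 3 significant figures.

424 mg

To maintain the same Css, the systemic dosing rate must be unchanged: F·D/τ = infusion rate.
D = rate × τ / F = 33.2 × 12 / 0.94 = 423.8 mg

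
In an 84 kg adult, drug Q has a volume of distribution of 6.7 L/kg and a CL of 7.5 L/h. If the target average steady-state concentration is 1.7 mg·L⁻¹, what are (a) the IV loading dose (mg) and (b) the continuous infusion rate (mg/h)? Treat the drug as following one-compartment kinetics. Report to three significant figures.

(a) 957 mg; (b) 12.8 mg/h

Total Vd = 6.7 × 84 = 562.8 L
LD = Vd · C_target = 562.8 × 1.7 = 956.8 mg
Infusion rate = 7.500 L/h × 1.7 mg/L = 12.75 mg/h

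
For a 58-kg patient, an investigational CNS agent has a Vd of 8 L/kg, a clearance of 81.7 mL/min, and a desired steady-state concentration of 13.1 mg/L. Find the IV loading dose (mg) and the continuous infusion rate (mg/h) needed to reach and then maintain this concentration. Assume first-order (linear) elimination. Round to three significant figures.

(a) 6080 mg; (b) 64.2 mg/h

Vd = 8 L/kg × 58 kg = 464.0 L
LD = Vd · C_target = 464.0 × 13.1 = 6078 mg
Convert clearance: 81.7 mL/min × 60 min/h ÷ 1000 mL/L = 4.902 L/h
Maintenance: replace elimination → rate = CL × Css = 4.902 × 13.1 = 64.22 mg/h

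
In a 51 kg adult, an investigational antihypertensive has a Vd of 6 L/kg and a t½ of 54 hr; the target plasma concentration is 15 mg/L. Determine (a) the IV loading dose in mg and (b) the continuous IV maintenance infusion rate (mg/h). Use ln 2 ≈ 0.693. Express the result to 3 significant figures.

Vd = 6 L/kg × 51 kg = 306.0 L
LD = Vd × C = 306.0 × 15 = 4590 mg
CL = 0.693 × Vd / t½ = 0.693 × 306.0 / 54 = 3.927 L/h
Infusion rate = CL × Css = 3.927 × 15 = 58.91 mg/h

(a) 4590 mg; (b) 58.9 mg/h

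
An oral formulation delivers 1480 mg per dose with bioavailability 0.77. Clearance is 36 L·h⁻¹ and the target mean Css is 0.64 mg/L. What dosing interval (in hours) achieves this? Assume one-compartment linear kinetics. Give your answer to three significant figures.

F·D/τ = CL·Css → τ = F·D / (CL·Css).
τ = 0.77 × 1480 / (36 × 0.64) = 49.46 h

49.5 h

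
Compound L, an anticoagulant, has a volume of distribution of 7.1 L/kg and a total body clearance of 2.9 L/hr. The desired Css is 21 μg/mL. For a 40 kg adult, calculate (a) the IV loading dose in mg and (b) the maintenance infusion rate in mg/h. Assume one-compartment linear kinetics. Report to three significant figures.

(a) 5960 mg; (b) 60.9 mg/h

Vd(total) = 40 kg × 7.1 L/kg = 284.0 L
LD = Vd · C_target = 284.0 × 21 = 5964 mg
Maintenance: replace elimination → rate = CL × Css = 2.900 × 21 = 60.90 mg/h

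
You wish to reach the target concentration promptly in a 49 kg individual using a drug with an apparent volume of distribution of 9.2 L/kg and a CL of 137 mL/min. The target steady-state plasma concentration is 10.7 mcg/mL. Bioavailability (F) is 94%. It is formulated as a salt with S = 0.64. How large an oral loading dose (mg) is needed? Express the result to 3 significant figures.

8020 mg

Vd = 9.2 L/kg × 49 kg = 450.8 L
LD is governed by Vd — clearance does not enter the loading-dose calculation.
LD = Vd × C / F / S = 450.8 × 10.70 / 0.94 / 0.64 = 8018 mg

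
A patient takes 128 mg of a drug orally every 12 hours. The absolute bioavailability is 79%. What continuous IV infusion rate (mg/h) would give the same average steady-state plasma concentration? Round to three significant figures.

Equivalent systemic input: infusion rate = F·D/τ.
Rate = 0.79 × 128 / 12 = 8.427 mg/h

8.43 mg/h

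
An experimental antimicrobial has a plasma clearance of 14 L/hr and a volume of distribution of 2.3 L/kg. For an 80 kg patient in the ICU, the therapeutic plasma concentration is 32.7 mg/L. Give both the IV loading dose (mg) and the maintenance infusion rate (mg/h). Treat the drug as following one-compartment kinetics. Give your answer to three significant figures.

(a) 6020 mg; (b) 458 mg/h

Vd(total) = 80 kg × 2.3 L/kg = 184.0 L
Loading dose = Vd × C = 184.0 × 32.7 = 6017 mg
Maintenance: replace elimination → rate = CL × Css = 14.00 × 32.7 = 457.8 mg/h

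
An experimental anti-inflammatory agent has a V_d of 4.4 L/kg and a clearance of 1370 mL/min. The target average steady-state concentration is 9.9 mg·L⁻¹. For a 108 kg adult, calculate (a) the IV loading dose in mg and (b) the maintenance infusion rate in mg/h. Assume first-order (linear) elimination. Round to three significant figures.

Total Vd = 4.4 × 108 = 475.2 L
Loading dose = Vd × C = 475.2 × 9.9 = 4704 mg
CL = 1370 mL/min = 1370 × 0.06 = 82.20 L/h
Maintenance infusion rate = CL × Css = 82.20 × 9.9 = 813.8 mg/h

(a) 4700 mg; (b) 814 mg/h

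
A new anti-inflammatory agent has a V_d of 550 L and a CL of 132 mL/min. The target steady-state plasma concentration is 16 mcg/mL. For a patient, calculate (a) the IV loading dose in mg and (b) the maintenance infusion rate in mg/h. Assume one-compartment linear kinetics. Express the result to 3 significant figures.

Loading dose = Vd × C = 550.0 × 16 = 8800 mg
CL = 132 mL/min × 60/1000 = 7.920 L/h
Maintenance infusion rate = CL × Css = 7.920 × 16 = 126.7 mg/h

(a) 8800 mg; (b) 127 mg/h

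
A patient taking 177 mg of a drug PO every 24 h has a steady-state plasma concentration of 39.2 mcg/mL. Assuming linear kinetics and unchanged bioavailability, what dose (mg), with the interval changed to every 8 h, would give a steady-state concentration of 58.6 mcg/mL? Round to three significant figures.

For first-order elimination, Css ∝ F·D/(CL·τ); F and CL are unchanged, so Css ∝ D/τ.
D₂ = D₁ × (Css,target / Css,current) × (τ₂/τ₁) = 177 × (58.6/39.2) × (8/24) = 88.20 mg

88.2 mg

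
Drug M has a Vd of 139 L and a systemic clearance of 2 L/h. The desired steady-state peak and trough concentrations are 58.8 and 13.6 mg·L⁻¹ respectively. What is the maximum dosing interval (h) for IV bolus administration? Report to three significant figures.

k = CL / Vd = 2.000 / 139.0 = 0.01439 h⁻¹
Between IV bolus doses, concentration decays as C = C₀·e^(−kτ), so C_peak/C_trough = e^(kτ).
τ_max = ln(C_peak/C_trough) / k = ln(58.8/13.6) / 0.01439 = 1.464 / 0.01439 = 101.7 h

102 h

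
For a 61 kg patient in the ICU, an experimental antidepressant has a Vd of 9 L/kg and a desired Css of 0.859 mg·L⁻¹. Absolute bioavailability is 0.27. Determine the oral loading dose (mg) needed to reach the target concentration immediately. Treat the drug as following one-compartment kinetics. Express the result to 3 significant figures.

1750 mg

Vd = 9 L/kg × 61 kg = 549.0 L
The loading dose fills Vd to the target concentration.
LD = Vd × C / F = 549.0 × 0.8590 / 0.27 = 1747 mg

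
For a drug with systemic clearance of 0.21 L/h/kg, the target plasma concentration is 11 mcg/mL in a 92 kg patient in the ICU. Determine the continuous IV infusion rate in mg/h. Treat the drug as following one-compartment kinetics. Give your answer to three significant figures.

CL = 0.21 L/h/kg × 92 kg = 19.32 L/h
Rate = CL × Css = 19.32 × 11 = 212.5 mg/h

213 mg/h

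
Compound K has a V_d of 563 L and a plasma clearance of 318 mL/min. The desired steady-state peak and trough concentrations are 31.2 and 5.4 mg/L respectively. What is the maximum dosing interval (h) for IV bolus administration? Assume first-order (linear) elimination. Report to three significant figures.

51.8 h

CL = 318 mL/min × 60/1000 = 19.08 L/h
k = CL / Vd = 19.08 / 563.0 = 0.03389 h⁻¹
Between IV bolus doses, concentration decays as C = C₀·e^(−kτ), so C_peak/C_trough = e^(kτ).
τ_max = ln(C_peak/C_trough) / k = ln(31.2/5.4) / 0.03389 = 1.754 / 0.03389 = 51.76 h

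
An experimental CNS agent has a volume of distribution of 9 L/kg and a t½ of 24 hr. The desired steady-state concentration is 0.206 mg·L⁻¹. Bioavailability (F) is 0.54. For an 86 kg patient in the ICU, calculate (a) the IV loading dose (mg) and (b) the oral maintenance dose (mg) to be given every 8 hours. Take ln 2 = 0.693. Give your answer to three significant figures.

(a) 159 mg; (b) 68.2 mg

Vd(total) = 86 kg × 9 L/kg = 774.0 L
LD = Vd × C = 774.0 × 0.206 = 159.4 mg
CL = 0.693 × Vd / t½ = 0.693 × 774.0 / 24 = 22.35 L/h
D = CL × Css × τ / F = 22.35 × 0.206 × 8 / 0.54 = 68.21 mg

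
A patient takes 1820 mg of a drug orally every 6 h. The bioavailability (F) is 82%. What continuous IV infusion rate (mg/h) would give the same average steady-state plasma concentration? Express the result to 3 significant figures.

249 mg/h

Equivalent systemic input: infusion rate = F·D/τ.
Rate = 0.82 × 1820 / 6 = 248.7 mg/h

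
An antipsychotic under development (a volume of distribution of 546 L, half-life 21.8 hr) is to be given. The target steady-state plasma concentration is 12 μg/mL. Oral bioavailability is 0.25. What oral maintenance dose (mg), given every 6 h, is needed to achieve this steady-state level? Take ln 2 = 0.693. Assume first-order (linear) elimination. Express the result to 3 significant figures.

CL = ln 2 · Vd / t½ = 0.693 × 546.0 / 21.8 = 17.36 L/h
D = CL × Css × τ / F = 17.36 × 12 × 6 / 0.25 = 5000 mg

5000 mg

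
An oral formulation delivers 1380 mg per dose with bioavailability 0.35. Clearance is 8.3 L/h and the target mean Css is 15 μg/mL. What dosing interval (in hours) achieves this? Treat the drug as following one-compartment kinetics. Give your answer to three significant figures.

3.88 h

F·D/τ = CL·Css → τ = F·D / (CL·Css).
τ = 0.35 × 1380 / (8.3 × 15) = 3.880 h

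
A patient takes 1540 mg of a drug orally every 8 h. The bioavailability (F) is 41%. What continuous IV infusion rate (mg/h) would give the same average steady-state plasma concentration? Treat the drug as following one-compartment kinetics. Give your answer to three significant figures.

Equivalent systemic input: infusion rate = F·D/τ.
Rate = 0.41 × 1540 / 8 = 78.93 mg/h

78.9 mg/h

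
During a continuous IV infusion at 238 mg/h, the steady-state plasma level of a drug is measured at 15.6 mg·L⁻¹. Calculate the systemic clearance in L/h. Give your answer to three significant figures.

15.3 L/h

At steady state, infusion rate = CL × Css, so CL = rate / Css.
CL = 238 / 15.6 = 15.26 L/h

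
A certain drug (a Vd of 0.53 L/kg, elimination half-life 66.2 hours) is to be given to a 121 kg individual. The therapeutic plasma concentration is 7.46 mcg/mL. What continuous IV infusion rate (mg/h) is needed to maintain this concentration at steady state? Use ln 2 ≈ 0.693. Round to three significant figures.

5.01 mg/h

Total Vd = 0.53 × 121 = 64.13 L
CL = ln 2 · Vd / t½ = 0.693 × 64.13 / 66.2 = 0.6713 L/h
Infusion rate = CL × Css = 0.6713 × 7.46 = 5.008 mg/h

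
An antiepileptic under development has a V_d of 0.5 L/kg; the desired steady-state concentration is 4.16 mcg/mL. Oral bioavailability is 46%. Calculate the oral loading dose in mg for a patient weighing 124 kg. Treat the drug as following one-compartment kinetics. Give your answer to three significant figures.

561 mg

Vd(total) = 124 kg × 0.5 L/kg = 62.00 L
LD = Vd × C / F = 62.00 × 4.160 / 0.46 = 560.7 mg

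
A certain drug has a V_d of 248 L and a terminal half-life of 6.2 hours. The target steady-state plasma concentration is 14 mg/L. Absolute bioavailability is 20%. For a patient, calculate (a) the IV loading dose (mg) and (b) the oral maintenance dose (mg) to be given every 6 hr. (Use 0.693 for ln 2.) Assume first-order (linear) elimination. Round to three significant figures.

LD = Vd × C = 248.0 × 14 = 3472 mg
CL = 0.693 × Vd / t½ = 0.693 × 248.0 / 6.2 = 27.72 L/h
D = CL × Css × τ / F = 27.72 × 14 × 6 / 0.2 = 11640 mg

(a) 3470 mg; (b) 11600 mg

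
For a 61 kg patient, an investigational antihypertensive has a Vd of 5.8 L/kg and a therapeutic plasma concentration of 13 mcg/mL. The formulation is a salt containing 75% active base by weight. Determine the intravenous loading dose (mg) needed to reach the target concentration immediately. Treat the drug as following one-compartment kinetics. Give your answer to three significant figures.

6130 mg

Total Vd = 5.8 × 61 = 353.8 L
LD = Vd × C / S = 353.8 × 13.00 / 0.75 = 6133 mg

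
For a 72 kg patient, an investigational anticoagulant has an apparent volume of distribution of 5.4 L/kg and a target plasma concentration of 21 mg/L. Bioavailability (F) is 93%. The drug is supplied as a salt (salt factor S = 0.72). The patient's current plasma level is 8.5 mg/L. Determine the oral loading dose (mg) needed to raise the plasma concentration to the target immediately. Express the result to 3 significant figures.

Vd = 5.4 L/kg × 72 kg = 388.8 L
Concentration deficit ΔC = 21 − 8.5 = 12.50 mg/L
LD = Vd × ΔC / F / S = 388.8 × 12.50 / 0.93 / 0.72 = 7258 mg

7260 mg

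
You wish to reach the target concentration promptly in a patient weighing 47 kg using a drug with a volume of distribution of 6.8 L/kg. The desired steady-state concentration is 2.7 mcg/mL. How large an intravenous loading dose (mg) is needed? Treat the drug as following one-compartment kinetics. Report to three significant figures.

Total Vd = 6.8 × 47 = 319.6 L
LD = Vd × C = 319.6 × 2.700 = 862.9 mg

863 mg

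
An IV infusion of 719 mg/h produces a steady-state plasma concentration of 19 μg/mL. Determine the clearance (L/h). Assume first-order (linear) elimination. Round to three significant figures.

At steady state, infusion rate = CL × Css, so CL = rate / Css.
CL = 719 / 19 = 37.84 L/h

37.8 L/h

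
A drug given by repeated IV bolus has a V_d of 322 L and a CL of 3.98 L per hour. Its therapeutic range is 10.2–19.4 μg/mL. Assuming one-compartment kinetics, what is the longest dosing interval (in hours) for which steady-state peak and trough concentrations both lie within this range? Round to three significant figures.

52.0 h

k = CL / Vd = 3.980 / 322.0 = 0.01236 h⁻¹
Between IV bolus doses, concentration decays as C = C₀·e^(−kτ), so C_peak/C_trough = e^(kτ).
τ_max = ln(C_peak/C_trough) / k = ln(19.4/10.2) / 0.01236 = 0.6429 / 0.01236 = 52.01 h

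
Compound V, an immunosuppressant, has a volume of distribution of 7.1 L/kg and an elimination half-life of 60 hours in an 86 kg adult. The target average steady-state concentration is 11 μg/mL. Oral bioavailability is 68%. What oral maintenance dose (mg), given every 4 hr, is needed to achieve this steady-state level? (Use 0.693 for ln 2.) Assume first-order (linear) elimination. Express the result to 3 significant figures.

456 mg

Vd(total) = 86 kg × 7.1 L/kg = 610.6 L
k = 0.693/60 = 0.01155 h⁻¹, so CL = k·Vd = 0.01155 × 610.6 = 7.052 L/h
D = CL × Css × τ / F = 7.052 × 11 × 4 / 0.68 = 456.3 mg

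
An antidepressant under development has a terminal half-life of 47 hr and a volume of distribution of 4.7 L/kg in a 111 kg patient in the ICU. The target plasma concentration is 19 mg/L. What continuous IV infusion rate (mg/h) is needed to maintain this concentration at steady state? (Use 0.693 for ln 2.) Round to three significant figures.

146 mg/h

Total Vd = 4.7 × 111 = 521.7 L
k = 0.693/47 = 0.01474 h⁻¹, so CL = k·Vd = 0.01474 × 521.7 = 7.690 L/h
Infusion rate = CL × Css = 7.690 × 19 = 146.1 mg/h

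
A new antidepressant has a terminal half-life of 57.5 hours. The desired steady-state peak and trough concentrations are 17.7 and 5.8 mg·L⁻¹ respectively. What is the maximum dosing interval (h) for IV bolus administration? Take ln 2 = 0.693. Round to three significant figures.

92.6 h

k = 0.693 / t½ = 0.693 / 57.5 = 0.01205 h⁻¹
Between IV bolus doses, concentration decays as C = C₀·e^(−kτ), so C_peak/C_trough = e^(kτ).
τ_max = ln(C_peak/C_trough) / k = ln(17.7/5.8) / 0.01205 = 1.116 / 0.01205 = 92.61 h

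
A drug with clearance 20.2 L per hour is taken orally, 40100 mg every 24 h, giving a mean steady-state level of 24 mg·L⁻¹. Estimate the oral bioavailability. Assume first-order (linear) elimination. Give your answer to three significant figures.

F·D/τ = CL·Css at steady state → F = CL·Css·τ / D.
F = 20.2 × 24 × 24 / 40100 = 0.290

0.290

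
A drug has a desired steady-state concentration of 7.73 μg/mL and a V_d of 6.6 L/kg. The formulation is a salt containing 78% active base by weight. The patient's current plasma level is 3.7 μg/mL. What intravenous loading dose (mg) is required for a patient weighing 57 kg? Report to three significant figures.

Vd = 6.6 L/kg × 57 kg = 376.2 L
Concentration deficit ΔC = 7.73 − 3.7 = 4.030 mg/L
LD = Vd × ΔC / S = 376.2 × 4.030 / 0.78 = 1944 mg

1940 mg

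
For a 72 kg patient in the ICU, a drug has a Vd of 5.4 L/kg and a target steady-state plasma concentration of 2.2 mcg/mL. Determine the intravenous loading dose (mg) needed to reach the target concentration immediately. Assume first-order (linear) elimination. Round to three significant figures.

855 mg

Vd = 5.4 L/kg × 72 kg = 388.8 L
LD = Vd × C = 388.8 × 2.200 = 855.4 mg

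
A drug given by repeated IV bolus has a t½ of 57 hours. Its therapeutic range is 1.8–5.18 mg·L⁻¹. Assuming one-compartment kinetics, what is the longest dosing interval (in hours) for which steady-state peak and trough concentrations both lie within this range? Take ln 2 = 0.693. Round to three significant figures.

86.9 h

k = 0.693 / t½ = 0.693 / 57 = 0.01216 h⁻¹
Between IV bolus doses, concentration decays as C = C₀·e^(−kτ), so C_peak/C_trough = e^(kτ).
τ_max = ln(C_peak/C_trough) / k = ln(5.18/1.8) / 0.01216 = 1.057 / 0.01216 = 86.92 h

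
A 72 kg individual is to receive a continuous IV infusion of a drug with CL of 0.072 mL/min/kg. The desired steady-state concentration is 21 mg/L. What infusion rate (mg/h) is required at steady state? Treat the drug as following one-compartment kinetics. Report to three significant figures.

CL = 0.072 mL/min/kg × 72 kg = 5.184 mL/min = 5.184 × 60/1000 = 0.3110 L/h
Infusion rate = CL · Css = 0.3110 L/h × 21 mg/L = 6.531 mg/h

6.53 mg/h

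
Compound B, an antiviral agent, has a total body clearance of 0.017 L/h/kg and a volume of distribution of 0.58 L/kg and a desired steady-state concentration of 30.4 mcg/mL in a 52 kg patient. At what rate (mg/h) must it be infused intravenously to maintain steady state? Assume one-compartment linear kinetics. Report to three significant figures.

CL = 0.017 L/h/kg × 52 kg = 0.8840 L/h
At steady state, infusion rate equals elimination rate: rate in = CL × Css.
Rate = CL × Css = 0.8840 × 30.4 = 26.87 mg/h

26.9 mg/h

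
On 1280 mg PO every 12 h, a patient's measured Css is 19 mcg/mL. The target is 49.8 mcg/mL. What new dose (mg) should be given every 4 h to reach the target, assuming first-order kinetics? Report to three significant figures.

With linear kinetics, Css is proportional to dose rate (D/τ) at fixed clearance.
D₂ = D₁ × (Css,target / Css,current) × (τ₂/τ₁) = 1280 × (49.8/19) × (4/12) = 1118 mg

1120 mg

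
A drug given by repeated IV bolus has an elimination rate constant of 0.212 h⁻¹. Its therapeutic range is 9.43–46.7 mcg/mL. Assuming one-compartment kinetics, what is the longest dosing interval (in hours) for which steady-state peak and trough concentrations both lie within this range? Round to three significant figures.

Between IV bolus doses, concentration decays as C = C₀·e^(−kτ), so C_peak/C_trough = e^(kτ).
τ_max = ln(C_peak/C_trough) / k = ln(46.7/9.43) / 0.2120 = 1.600 / 0.2120 = 7.547 h

7.55 h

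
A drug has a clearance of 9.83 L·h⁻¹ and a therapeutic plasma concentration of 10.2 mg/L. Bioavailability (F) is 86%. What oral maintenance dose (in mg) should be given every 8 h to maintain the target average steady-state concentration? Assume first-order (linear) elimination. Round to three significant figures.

D = CL × Css × τ / F = 9.830 × 10.2 × 8 / 0.86 = 932.7 mg

933 mg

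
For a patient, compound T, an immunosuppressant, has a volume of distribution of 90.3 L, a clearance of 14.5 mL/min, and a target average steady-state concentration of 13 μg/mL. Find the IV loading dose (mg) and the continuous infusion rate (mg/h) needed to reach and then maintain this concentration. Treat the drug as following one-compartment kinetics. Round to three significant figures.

(a) 1170 mg; (b) 11.3 mg/h

Loading: fill Vd to C_target → 90.30 L × 13 mg/L = 1174 mg
CL = 14.5 mL/min = 14.5 × 0.06 = 0.8700 L/h
Infusion rate = 0.8700 L/h × 13 mg/L = 11.31 mg/h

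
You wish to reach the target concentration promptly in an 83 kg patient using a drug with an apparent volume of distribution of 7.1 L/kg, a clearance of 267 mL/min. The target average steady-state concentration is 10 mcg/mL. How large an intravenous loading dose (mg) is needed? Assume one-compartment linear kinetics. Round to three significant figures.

5890 mg

Vd = 7.1 L/kg × 83 kg = 589.3 L
LD = Vd × C = 589.3 × 10.00 = 5893 mg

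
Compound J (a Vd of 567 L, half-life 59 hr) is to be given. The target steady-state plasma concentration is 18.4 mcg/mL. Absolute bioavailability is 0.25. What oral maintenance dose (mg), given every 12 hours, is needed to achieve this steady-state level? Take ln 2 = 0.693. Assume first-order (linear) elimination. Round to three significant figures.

5880 mg

CL = ln 2 · Vd / t½ = 0.693 × 567.0 / 59 = 6.660 L/h
D = CL × Css × τ / F = 6.660 × 18.4 × 12 / 0.25 = 5882 mg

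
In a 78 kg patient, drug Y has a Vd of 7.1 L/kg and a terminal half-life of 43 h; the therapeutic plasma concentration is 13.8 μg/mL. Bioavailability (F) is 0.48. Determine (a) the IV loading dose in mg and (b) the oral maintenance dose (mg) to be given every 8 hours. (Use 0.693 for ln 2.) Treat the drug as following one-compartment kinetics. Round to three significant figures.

(a) 7640 mg; (b) 2050 mg

Total Vd = 7.1 × 78 = 553.8 L
LD = Vd × C = 553.8 × 13.8 = 7642 mg
CL = 0.693 × Vd / t½ = 0.693 × 553.8 / 43 = 8.925 L/h
D = CL × Css × τ / F = 8.925 × 13.8 × 8 / 0.48 = 2053 mg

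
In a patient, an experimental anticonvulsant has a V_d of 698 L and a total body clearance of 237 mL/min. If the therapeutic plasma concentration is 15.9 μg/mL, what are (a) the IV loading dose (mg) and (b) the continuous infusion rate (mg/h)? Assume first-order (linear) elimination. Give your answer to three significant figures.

(a) 11100 mg; (b) 226 mg/h

Loading: fill Vd to C_target → 698.0 L × 15.9 mg/L = 11100 mg
Convert clearance: 237 mL/min × 60 min/h ÷ 1000 mL/L = 14.22 L/h
Maintenance: replace elimination → rate = CL × Css = 14.22 × 15.9 = 226.1 mg/h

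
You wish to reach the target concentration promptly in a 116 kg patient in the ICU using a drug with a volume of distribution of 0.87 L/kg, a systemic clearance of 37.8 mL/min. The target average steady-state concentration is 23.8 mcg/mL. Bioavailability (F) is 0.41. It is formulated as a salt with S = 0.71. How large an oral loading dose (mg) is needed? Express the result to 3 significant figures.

Vd(total) = 116 kg × 0.87 L/kg = 100.9 L
LD = Vd × C / F / S = 100.9 × 23.80 / 0.41 / 0.71 = 8249 mg

8250 mg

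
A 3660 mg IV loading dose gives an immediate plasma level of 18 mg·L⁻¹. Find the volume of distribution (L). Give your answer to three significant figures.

Immediately after an IV bolus, C₀ = Dose / Vd, so Vd = Dose / C₀.
Vd = 3660 / 18 = 203.3 L

203 L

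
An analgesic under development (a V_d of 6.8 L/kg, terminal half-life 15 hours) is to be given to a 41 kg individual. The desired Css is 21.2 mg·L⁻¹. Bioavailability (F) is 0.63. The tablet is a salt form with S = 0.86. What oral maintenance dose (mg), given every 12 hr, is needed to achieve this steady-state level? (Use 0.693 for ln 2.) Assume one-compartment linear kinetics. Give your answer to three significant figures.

Total Vd = 6.8 × 41 = 278.8 L
k = 0.693/15 = 0.04620 h⁻¹, so CL = k·Vd = 0.04620 × 278.8 = 12.88 L/h
D = CL × Css × τ / F / S = 12.88 × 21.2 × 12 / 0.63 / 0.86 = 6048 mg

6050 mg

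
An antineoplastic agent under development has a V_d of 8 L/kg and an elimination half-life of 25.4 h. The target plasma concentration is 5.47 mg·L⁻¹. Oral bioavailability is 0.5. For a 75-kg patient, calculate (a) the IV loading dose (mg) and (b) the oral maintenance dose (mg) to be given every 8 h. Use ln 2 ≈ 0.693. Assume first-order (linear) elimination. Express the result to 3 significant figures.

(a) 3280 mg; (b) 1430 mg

Vd(total) = 75 kg × 8 L/kg = 600.0 L
LD = Vd × C = 600.0 × 5.47 = 3282 mg
CL = 0.693 × Vd / t½ = 0.693 × 600.0 / 25.4 = 16.37 L/h
D = CL × Css × τ / F = 16.37 × 5.47 × 8 / 0.5 = 1433 mg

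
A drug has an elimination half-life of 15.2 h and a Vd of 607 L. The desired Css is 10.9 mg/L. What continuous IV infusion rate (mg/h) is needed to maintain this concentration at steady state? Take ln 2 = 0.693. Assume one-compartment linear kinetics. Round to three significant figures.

k = 0.693/15.2 = 0.04559 h⁻¹, so CL = k·Vd = 0.04559 × 607.0 = 27.67 L/h
Infusion rate = CL × Css = 27.67 × 10.9 = 301.6 mg/h

302 mg/h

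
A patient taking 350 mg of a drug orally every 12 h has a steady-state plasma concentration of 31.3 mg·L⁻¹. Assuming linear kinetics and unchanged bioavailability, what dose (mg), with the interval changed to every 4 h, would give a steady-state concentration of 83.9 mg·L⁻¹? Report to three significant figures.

313 mg

With linear kinetics, Css is proportional to dose rate (D/τ) at fixed clearance.
D₂ = D₁ × (Css,target / Css,current) × (τ₂/τ₁) = 350 × (83.9/31.3) × (4/12) = 312.7 mg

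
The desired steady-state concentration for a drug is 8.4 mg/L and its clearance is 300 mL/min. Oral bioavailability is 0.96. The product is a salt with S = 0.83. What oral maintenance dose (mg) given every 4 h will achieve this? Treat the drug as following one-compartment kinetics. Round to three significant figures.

Convert clearance: 300 mL/min × 60 min/h ÷ 1000 mL/L = 18.00 L/h
D = CL × Css × τ / F / S = 18.00 × 8.4 × 4 / 0.96 / 0.83 = 759.0 mg

759 mg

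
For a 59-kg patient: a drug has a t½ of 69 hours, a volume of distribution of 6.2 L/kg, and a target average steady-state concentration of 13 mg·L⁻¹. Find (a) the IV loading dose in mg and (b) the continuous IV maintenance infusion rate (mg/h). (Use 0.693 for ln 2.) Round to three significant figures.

Vd(total) = 59 kg × 6.2 L/kg = 365.8 L
LD = Vd × C = 365.8 × 13 = 4755 mg
CL = 0.693 × Vd / t½ = 0.693 × 365.8 / 69 = 3.674 L/h
Infusion rate = CL × Css = 3.674 × 13 = 47.76 mg/h

(a) 4760 mg; (b) 47.8 mg/h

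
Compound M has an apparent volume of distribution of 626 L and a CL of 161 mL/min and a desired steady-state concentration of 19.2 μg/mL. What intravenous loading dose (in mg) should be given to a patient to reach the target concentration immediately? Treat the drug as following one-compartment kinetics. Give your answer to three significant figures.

The loading dose fills Vd to the target concentration; clearance is irrelevant here.
LD = Vd × C = 626.0 × 19.20 = 12020 mg

12000 mg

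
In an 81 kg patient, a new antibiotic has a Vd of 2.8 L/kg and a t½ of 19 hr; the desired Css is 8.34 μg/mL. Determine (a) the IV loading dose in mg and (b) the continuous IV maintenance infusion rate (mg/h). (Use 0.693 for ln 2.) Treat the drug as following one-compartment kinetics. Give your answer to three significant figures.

(a) 1890 mg; (b) 69.0 mg/h

Total Vd = 2.8 × 81 = 226.8 L
LD = Vd × C = 226.8 × 8.34 = 1892 mg
CL = 0.693 × Vd / t½ = 0.693 × 226.8 / 19 = 8.272 L/h
Infusion rate = CL × Css = 8.272 × 8.34 = 68.99 mg/h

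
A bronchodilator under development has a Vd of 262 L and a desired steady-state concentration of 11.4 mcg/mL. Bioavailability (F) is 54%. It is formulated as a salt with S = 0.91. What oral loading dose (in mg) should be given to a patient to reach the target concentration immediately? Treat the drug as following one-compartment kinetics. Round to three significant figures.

The loading dose fills Vd to the target concentration.
LD = Vd × C / F / S = 262.0 × 11.40 / 0.54 / 0.91 = 6078 mg

6080 mg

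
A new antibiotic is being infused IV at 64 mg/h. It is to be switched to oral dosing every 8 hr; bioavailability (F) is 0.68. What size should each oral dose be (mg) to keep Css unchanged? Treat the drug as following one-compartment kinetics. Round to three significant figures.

753 mg

To maintain the same Css, the systemic dosing rate must be unchanged: F·D/τ = infusion rate.
D = rate × τ / F = 64 × 8 / 0.68 = 752.9 mg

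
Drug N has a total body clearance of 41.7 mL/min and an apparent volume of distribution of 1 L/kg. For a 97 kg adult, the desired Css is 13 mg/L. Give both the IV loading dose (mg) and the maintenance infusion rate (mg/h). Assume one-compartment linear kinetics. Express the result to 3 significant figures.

Vd(total) = 97 kg × 1 L/kg = 97.00 L
LD = Vd · C_target = 97.00 × 13 = 1261 mg
CL = 41.7 mL/min × 60/1000 = 2.502 L/h
Maintenance: replace elimination → rate = CL × Css = 2.502 × 13 = 32.53 mg/h

(a) 1260 mg; (b) 32.5 mg/h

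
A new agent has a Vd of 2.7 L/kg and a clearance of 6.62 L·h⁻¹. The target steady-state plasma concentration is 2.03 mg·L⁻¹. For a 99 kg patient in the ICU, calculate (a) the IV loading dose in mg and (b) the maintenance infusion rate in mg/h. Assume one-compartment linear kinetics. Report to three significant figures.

Vd = 2.7 L/kg × 99 kg = 267.3 L
LD = Vd · C_target = 267.3 × 2.03 = 542.6 mg
Maintenance: replace elimination → rate = CL × Css = 6.620 × 2.03 = 13.44 mg/h

(a) 543 mg; (b) 13.4 mg/h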